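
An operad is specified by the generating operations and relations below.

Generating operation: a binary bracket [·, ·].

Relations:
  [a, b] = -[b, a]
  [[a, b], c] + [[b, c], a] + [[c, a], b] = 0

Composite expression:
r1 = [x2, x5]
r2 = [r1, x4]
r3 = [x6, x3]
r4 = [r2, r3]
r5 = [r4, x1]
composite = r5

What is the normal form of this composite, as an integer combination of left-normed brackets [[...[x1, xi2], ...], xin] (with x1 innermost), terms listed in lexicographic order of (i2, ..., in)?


[[[[[x1, x2], x5], x4], x3], x6] - [[[[[x1, x2], x5], x4], x6], x3] - [[[[[x1, x3], x6], x2], x5], x4] + [[[[[x1, x3], x6], x4], x2], x5] - [[[[[x1, x3], x6], x4], x5], x2] + [[[[[x1, x3], x6], x5], x2], x4] - [[[[[x1, x4], x2], x5], x3], x6] + [[[[[x1, x4], x2], x5], x6], x3] + [[[[[x1, x4], x5], x2], x3], x6] - [[[[[x1, x4], x5], x2], x6], x3] - [[[[[x1, x5], x2], x4], x3], x6] + [[[[[x1, x5], x2], x4], x6], x3] + [[[[[x1, x6], x3], x2], x5], x4] - [[[[[x1, x6], x3], x4], x2], x5] + [[[[[x1, x6], x3], x4], x5], x2] - [[[[[x1, x6], x3], x5], x2], x4]


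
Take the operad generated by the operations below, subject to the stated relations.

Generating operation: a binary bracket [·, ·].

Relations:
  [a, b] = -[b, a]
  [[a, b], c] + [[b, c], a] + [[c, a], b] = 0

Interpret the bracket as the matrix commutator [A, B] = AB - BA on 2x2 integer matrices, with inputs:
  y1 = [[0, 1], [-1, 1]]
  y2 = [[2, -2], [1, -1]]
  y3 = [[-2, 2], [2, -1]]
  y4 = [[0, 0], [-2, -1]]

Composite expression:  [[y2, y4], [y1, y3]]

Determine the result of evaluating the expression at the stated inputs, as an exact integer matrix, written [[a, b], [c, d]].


[[13, -24], [32, -13]]

[y2, y4] = [[4, 2], [7, -4]]
[y1, y3] = [[4, -1], [3, -4]]
[[y2, y4], [y1, y3]] = [[13, -24], [32, -13]]


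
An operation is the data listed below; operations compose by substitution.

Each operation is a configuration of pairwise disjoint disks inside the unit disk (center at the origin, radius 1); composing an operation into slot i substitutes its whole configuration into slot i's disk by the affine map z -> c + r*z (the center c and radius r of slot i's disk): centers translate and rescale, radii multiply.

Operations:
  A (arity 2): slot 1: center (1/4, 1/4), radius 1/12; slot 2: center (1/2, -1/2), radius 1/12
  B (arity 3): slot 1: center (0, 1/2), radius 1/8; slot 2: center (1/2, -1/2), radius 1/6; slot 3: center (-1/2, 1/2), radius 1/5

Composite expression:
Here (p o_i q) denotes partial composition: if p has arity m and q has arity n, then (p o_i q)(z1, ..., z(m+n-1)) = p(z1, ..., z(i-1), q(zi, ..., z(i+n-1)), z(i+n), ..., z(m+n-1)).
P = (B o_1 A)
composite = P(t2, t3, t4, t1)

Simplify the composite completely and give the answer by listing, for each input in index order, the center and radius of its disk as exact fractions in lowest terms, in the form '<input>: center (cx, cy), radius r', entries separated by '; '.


Nesting under B composes maps z -> c + r*z down each t-path.
input t2: composing its 2 substitution steps yields center (1/32, 17/32), radius 1/96
input t3: composing its 2 substitution steps yields center (1/16, 7/16), radius 1/96
input t4: composing its 1 substitution step yields center (1/2, -1/2), radius 1/6
input t1: composing its 1 substitution step yields center (-1/2, 1/2), radius 1/5

t1: center (-1/2, 1/2), radius 1/5; t2: center (1/32, 17/32), radius 1/96; t3: center (1/16, 7/16), radius 1/96; t4: center (1/2, -1/2), radius 1/6


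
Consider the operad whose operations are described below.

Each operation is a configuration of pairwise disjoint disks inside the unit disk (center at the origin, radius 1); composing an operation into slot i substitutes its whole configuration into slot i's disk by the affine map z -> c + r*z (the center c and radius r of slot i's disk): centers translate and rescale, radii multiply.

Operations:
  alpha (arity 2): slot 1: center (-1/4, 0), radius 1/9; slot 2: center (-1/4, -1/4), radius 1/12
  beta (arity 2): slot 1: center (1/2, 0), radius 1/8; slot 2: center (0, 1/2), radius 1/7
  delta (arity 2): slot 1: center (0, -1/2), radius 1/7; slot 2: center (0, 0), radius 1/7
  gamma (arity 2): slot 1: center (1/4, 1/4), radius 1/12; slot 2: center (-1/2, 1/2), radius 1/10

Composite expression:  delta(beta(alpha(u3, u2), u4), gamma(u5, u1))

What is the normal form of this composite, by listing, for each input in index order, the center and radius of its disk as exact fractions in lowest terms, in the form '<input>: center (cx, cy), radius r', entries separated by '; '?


u1: center (-1/14, 1/14), radius 1/70; u2: center (15/224, -113/224), radius 1/672; u3: center (15/224, -1/2), radius 1/504; u4: center (0, -3/7), radius 1/49; u5: center (1/28, 1/28), radius 1/84

Nesting under delta composes maps z -> c + r*z down each u-path.
for u3, the 3-step affine chain lands on center (15/224, -1/2), radius 1/504
for u2, the 3-step affine chain lands on center (15/224, -113/224), radius 1/672
for u4, the 2-step affine chain lands on center (0, -3/7), radius 1/49
for u5, the 2-step affine chain lands on center (1/28, 1/28), radius 1/84
for u1, the 2-step affine chain lands on center (-1/14, 1/14), radius 1/70


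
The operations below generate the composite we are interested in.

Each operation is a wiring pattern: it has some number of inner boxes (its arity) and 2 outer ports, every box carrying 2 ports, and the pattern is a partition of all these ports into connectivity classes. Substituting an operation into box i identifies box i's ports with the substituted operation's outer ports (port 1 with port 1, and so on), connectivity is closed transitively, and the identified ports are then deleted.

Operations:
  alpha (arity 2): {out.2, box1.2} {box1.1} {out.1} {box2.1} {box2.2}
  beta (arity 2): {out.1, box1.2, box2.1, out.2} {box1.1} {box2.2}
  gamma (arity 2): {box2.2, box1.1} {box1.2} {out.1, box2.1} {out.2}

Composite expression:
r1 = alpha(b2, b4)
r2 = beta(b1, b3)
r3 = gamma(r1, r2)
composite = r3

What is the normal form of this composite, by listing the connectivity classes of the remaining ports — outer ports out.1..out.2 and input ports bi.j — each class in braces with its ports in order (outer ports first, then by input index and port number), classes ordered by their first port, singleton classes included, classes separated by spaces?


{out.1, b1.2, b3.1} {out.2} {b1.1} {b2.1} {b2.2} {b3.2} {b4.1} {b4.2}


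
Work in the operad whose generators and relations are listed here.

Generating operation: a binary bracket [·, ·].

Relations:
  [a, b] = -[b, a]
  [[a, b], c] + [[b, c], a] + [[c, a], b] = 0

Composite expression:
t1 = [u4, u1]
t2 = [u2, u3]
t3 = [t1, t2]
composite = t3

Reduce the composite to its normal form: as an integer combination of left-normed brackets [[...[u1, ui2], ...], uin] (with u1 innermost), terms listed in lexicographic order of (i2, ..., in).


Expand each bracket as ab - ba; the u1-initial words give the coefficients.
Composite bracket: [[u4, u1], [u2, u3]]
Each bracket splits as ab - ba, giving 8 signed words (2^3 = 8).
The u1-initial words carry the normal form:
  word u1u4u2u3 has sign -1, contributing -[[[u1, u4], u2], u3]
  word u1u4u3u2 has sign +1, contributing +[[[u1, u4], u3], u2]

-[[[u1, u4], u2], u3] + [[[u1, u4], u3], u2]


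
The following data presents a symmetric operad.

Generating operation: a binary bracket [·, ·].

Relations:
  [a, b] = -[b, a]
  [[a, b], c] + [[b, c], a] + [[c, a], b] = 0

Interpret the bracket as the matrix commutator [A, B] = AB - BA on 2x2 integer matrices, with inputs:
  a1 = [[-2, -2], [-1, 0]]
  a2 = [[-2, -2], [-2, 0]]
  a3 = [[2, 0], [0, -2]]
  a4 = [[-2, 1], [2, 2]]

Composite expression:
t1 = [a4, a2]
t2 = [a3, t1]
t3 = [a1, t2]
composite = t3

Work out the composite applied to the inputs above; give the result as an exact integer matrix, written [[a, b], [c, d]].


[[-56, -80], [96, 56]]

[a4, a2] = [[2, 10], [-12, -2]]
[a3, [a4, a2]] = [[0, 40], [48, 0]]
[a1, [a3, [a4, a2]]] = [[-56, -80], [96, 56]]


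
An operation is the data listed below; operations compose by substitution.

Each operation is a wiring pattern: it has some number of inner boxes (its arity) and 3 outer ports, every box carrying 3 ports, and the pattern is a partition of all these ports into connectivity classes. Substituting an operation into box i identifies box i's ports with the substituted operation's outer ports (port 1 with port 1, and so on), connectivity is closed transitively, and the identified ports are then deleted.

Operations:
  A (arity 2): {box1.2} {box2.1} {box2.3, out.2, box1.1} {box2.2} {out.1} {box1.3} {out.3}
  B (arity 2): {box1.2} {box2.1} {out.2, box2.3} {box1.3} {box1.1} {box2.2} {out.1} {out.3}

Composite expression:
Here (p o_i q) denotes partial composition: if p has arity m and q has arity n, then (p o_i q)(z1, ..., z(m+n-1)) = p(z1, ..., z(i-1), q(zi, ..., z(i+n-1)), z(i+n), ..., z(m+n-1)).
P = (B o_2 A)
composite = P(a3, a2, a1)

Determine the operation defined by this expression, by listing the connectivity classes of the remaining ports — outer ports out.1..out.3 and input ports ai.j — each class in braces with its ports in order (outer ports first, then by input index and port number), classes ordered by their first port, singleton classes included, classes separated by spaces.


{out.1} {out.2} {out.3} {a1.1} {a1.2} {a1.3, a2.1} {a2.2} {a2.3} {a3.1} {a3.2} {a3.3}

After gluing at B, chains via deleted ports link the a-ports.
stage A: inputs (a2, a1), connectivity {out.1} {out.2, a1.3, a2.1} {out.3} {a1.1} {a1.2} {a2.2} {a2.3}, out.j its boundary
stage B: inputs (a3, a2, a1), connectivity {out.1} {out.2} {out.3} {a1.1} {a1.2} {a1.3, a2.1} {a2.2} {a2.3} {a3.1} {a3.2} {a3.3}, out.j its boundary


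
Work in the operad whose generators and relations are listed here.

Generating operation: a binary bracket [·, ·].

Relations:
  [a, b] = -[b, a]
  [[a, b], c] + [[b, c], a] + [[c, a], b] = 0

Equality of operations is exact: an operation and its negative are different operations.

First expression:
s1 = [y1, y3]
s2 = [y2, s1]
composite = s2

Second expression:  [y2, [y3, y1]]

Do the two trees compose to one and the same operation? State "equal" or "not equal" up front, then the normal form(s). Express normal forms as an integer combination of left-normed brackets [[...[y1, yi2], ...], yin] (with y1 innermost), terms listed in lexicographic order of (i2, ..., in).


not equal: they reduce to -[[y1, y3], y2] and [[y1, y3], y2]

The first composite normalizes to -[[y1, y3], y2]
The second composite normalizes to [[y1, y3], y2]
The forms do not match — not equal.


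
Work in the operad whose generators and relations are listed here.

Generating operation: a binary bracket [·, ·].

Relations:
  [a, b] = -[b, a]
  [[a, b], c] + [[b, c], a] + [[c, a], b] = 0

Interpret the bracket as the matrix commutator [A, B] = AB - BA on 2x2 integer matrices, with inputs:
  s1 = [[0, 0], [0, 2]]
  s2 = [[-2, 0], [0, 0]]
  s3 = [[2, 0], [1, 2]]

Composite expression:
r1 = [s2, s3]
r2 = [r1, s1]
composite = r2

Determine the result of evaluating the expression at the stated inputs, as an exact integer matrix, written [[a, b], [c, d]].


[[0, 0], [-4, 0]]

[s2, s3] = [[0, 0], [2, 0]]
[[s2, s3], s1] = [[0, 0], [-4, 0]]


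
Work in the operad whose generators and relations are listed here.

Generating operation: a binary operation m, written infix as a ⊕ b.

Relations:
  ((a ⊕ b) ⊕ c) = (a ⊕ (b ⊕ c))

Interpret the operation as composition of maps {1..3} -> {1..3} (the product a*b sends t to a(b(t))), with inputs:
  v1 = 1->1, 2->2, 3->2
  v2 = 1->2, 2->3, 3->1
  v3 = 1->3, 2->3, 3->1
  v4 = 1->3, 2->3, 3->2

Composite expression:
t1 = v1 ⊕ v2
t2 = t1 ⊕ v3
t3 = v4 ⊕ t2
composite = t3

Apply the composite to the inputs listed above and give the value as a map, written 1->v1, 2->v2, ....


1->3, 2->3, 3->3

(v1 ⊕ v2) = 1->2, 2->2, 3->1
((v1 ⊕ v2) ⊕ v3) = 1->1, 2->1, 3->2
(v4 ⊕ ((v1 ⊕ v2) ⊕ v3)) = 1->3, 2->3, 3->3


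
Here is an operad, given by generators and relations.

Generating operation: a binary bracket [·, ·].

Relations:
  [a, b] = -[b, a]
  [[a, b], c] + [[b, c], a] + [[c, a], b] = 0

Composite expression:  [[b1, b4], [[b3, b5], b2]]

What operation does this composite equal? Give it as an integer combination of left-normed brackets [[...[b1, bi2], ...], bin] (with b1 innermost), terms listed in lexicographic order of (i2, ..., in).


-[[[[b1, b4], b2], b3], b5] + [[[[b1, b4], b2], b5], b3] + [[[[b1, b4], b3], b5], b2] - [[[[b1, b4], b5], b3], b2]

A multilinear Lie element is pinned by b1-initial words (b1 innermost).
Composite bracket: [[b1, b4], [[b3, b5], b2]]
Expanding via [a, b] = ab - ba: 16 signed words (2^4 = 16).
Collect the words opening with b1:
  the word b1b4b2b3b5 carries sign -1 and contributes -[[[[b1, b4], b2], b3], b5]
  the word b1b4b2b5b3 carries sign +1 and contributes +[[[[b1, b4], b2], b5], b3]
  the word b1b4b3b5b2 carries sign +1 and contributes +[[[[b1, b4], b3], b5], b2]
  the word b1b4b5b3b2 carries sign -1 and contributes -[[[[b1, b4], b5], b3], b2]


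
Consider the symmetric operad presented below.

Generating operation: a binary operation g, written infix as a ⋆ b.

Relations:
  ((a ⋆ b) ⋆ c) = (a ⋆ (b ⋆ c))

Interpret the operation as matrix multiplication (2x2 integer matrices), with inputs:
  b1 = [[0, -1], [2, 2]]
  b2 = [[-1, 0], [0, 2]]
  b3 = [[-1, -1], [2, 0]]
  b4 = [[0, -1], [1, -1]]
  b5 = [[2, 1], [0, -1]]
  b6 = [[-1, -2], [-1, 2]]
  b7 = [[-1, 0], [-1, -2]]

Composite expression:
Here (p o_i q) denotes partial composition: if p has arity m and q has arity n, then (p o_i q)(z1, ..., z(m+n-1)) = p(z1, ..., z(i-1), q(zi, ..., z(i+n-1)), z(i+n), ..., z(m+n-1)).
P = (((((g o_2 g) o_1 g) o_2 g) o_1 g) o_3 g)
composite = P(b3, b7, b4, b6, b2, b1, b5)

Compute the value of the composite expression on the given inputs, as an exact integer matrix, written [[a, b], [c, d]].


[[-96, -2], [32, 2]]

(b3 ⋆ b7) = [[2, 2], [-2, 0]]
(b4 ⋆ b6) = [[1, -2], [0, -4]]
((b4 ⋆ b6) ⋆ b2) = [[-1, -4], [0, -8]]
((b3 ⋆ b7) ⋆ ((b4 ⋆ b6) ⋆ b2)) = [[-2, -24], [2, 8]]
(b1 ⋆ b5) = [[0, 1], [4, 0]]
(((b3 ⋆ b7) ⋆ ((b4 ⋆ b6) ⋆ b2)) ⋆ (b1 ⋆ b5)) = [[-96, -2], [32, 2]]


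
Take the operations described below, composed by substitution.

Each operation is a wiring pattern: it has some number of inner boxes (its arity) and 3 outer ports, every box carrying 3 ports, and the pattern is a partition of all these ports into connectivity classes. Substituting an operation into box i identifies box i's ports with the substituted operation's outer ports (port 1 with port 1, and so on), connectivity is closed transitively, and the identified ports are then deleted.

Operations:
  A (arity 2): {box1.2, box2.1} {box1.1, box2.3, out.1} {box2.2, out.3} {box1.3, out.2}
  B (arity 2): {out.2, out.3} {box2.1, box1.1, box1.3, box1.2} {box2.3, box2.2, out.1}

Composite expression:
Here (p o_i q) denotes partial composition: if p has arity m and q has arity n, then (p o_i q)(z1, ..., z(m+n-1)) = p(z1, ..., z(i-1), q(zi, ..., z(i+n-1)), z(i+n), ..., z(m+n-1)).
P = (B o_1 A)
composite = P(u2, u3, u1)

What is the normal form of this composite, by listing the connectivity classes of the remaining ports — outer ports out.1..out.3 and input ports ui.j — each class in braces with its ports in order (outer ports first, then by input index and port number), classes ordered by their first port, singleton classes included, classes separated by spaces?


{out.1, u1.2, u1.3} {out.2, out.3} {u1.1, u2.1, u2.3, u3.2, u3.3} {u2.2, u3.1}

Reachability decides: close wires over B-identified ports.
A over (u2, u3) gives {out.1, u2.1, u3.3} {out.2, u2.3} {out.3, u3.2} {u2.2, u3.1}, out.j being that stage's outer ports
B over (u2, u3, u1) gives {out.1, u1.2, u1.3} {out.2, out.3} {u1.1, u2.1, u2.3, u3.2, u3.3} {u2.2, u3.1}, out.j being that stage's outer ports


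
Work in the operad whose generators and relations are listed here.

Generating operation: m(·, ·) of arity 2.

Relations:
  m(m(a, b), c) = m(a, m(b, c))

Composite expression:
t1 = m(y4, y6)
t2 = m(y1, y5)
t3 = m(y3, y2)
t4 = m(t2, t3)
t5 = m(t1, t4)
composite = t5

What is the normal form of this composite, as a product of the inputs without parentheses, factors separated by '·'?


y4 · y6 · y1 · y5 · y3 · y2

The m-tree's shape is irrelevant; the y-reading-order decides.
m(y4, y6) unparenthesizes to y4 · y6
m(y1, y5) unparenthesizes to y1 · y5
m(y3, y2) unparenthesizes to y3 · y2
m(m(y1, y5), m(y3, y2)) unparenthesizes to y1 · y5 · y3 · y2
m(m(y4, y6), m(m(y1, y5), m(y3, y2))) unparenthesizes to y4 · y6 · y1 · y5 · y3 · y2


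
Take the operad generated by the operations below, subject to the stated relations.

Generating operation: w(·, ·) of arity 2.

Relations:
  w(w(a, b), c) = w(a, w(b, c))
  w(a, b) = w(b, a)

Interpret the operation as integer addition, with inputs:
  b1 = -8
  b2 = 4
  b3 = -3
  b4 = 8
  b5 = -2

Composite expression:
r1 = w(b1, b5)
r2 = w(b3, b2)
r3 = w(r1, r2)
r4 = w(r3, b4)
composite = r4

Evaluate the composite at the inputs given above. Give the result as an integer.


-1

w(b1, b5) = -10
w(b3, b2) = 1
w(w(b1, b5), w(b3, b2)) = -9
w(w(w(b1, b5), w(b3, b2)), b4) = -1


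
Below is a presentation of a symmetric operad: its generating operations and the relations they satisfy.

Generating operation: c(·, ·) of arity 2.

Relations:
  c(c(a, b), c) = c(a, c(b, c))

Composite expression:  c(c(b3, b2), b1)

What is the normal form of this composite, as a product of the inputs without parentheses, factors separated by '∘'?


b3 ∘ b2 ∘ b1

Associativity of c dissolves the nesting; only the b-input order survives.
c(b3, b2) spells out as b3 ∘ b2
c(c(b3, b2), b1) spells out as b3 ∘ b2 ∘ b1


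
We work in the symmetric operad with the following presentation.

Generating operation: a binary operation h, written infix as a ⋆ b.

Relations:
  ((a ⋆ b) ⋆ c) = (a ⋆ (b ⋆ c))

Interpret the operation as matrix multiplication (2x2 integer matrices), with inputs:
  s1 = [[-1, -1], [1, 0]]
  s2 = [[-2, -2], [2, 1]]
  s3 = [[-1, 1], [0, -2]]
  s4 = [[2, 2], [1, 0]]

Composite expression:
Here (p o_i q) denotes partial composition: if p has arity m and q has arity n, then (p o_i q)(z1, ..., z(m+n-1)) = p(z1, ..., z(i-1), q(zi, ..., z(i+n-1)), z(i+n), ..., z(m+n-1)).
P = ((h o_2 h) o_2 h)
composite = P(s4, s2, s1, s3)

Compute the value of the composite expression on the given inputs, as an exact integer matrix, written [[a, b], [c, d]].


[[2, -2], [0, -4]]

(s2 ⋆ s1) = [[0, 2], [-1, -2]]
((s2 ⋆ s1) ⋆ s3) = [[0, -4], [1, 3]]
(s4 ⋆ ((s2 ⋆ s1) ⋆ s3)) = [[2, -2], [0, -4]]


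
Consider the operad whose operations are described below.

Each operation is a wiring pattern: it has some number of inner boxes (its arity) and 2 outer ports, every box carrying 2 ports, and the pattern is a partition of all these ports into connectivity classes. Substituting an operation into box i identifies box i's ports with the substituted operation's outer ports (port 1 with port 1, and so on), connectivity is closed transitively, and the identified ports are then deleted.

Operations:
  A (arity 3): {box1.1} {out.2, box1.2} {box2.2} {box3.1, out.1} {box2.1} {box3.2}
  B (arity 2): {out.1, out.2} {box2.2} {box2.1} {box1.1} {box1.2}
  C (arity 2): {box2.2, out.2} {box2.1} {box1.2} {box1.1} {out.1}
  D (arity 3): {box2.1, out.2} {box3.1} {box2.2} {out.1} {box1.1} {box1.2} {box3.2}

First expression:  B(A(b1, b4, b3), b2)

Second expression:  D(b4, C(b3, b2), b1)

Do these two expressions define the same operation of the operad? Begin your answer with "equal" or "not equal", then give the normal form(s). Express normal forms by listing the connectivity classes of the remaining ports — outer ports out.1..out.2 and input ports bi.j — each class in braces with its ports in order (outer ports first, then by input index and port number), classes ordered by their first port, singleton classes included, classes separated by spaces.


not equal: they reduce to {out.1, out.2} {b1.1} {b1.2} {b2.1} {b2.2} {b3.1} {b3.2} {b4.1} {b4.2} and {out.1} {out.2} {b1.1} {b1.2} {b2.1} {b2.2} {b3.1} {b3.2} {b4.1} {b4.2}

Normal form of the first expression: {out.1, out.2} {b1.1} {b1.2} {b2.1} {b2.2} {b3.1} {b3.2} {b4.1} {b4.2}
Normal form of the second expression: {out.1} {out.2} {b1.1} {b1.2} {b2.1} {b2.2} {b3.1} {b3.2} {b4.1} {b4.2}
The forms do not match — not equal.


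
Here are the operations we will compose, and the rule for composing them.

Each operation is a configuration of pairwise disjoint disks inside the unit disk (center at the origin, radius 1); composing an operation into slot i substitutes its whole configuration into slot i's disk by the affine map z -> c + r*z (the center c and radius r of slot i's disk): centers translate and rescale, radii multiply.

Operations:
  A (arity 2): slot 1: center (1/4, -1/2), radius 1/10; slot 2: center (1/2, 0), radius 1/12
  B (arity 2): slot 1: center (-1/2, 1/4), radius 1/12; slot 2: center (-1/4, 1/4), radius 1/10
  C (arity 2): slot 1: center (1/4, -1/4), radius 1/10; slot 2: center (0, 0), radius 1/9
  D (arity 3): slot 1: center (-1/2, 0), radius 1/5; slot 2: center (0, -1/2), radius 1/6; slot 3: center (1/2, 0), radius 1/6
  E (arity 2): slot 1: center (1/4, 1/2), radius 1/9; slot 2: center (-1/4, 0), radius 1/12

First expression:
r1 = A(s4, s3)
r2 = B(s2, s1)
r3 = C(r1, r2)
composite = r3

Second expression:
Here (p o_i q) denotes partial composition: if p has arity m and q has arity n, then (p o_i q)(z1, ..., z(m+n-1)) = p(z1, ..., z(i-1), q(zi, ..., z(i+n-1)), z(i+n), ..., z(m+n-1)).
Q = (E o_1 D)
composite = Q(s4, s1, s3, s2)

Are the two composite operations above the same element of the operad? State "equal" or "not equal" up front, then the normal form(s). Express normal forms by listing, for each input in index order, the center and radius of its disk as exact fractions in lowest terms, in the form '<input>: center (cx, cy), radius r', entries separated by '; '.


not equal; first: s1: center (-1/36, 1/36), radius 1/90; s2: center (-1/18, 1/36), radius 1/108; s3: center (3/10, -1/4), radius 1/120; s4: center (11/40, -3/10), radius 1/100; second: s1: center (1/4, 4/9), radius 1/54; s2: center (-1/4, 0), radius 1/12; s3: center (11/36, 1/2), radius 1/54; s4: center (7/36, 1/2), radius 1/45

Reducing the first expression gives s1: center (-1/36, 1/36), radius 1/90; s2: center (-1/18, 1/36), radius 1/108; s3: center (3/10, -1/4), radius 1/120; s4: center (11/40, -3/10), radius 1/100
Reducing the second expression gives s1: center (1/4, 4/9), radius 1/54; s2: center (-1/4, 0), radius 1/12; s3: center (11/36, 1/2), radius 1/54; s4: center (7/36, 1/2), radius 1/45
Different reductions; not equal.


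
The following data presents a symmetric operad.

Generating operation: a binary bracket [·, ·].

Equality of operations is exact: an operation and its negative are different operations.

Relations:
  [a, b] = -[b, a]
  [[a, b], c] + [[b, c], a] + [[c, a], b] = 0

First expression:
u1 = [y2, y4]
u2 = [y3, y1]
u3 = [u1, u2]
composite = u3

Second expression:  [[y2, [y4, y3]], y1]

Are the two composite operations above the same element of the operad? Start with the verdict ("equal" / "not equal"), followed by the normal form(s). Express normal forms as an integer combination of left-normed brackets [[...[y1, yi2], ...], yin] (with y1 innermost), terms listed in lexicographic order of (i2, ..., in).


not equal; first: [[[y1, y3], y2], y4] - [[[y1, y3], y4], y2]; second: [[[y1, y2], y3], y4] - [[[y1, y2], y4], y3] - [[[y1, y3], y4], y2] + [[[y1, y4], y3], y2]


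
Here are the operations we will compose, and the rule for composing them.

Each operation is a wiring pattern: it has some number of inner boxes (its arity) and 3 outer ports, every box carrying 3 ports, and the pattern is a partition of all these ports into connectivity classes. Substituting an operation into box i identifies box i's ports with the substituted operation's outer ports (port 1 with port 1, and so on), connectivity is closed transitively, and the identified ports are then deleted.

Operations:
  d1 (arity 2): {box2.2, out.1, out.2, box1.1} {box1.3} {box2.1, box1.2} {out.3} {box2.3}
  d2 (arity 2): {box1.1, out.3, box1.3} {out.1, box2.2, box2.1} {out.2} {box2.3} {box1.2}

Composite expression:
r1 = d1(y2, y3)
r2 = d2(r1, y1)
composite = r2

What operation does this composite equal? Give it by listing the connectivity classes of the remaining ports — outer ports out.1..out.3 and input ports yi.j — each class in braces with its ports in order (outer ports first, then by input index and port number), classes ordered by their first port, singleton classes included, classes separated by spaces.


{out.1, y1.1, y1.2} {out.2} {out.3, y2.1, y3.2} {y1.3} {y2.2, y3.1} {y2.3} {y3.3}

After gluing at d2, chains via deleted ports link the y-ports.
the subtree at d1 composes to {out.1, out.2, y2.1, y3.2} {out.3} {y2.2, y3.1} {y2.3} {y3.3} on (y2, y3); out.j = own outer ports
the subtree at d2 composes to {out.1, y1.1, y1.2} {out.2} {out.3, y2.1, y3.2} {y1.3} {y2.2, y3.1} {y2.3} {y3.3} on (y2, y3, y1); out.j = own outer ports


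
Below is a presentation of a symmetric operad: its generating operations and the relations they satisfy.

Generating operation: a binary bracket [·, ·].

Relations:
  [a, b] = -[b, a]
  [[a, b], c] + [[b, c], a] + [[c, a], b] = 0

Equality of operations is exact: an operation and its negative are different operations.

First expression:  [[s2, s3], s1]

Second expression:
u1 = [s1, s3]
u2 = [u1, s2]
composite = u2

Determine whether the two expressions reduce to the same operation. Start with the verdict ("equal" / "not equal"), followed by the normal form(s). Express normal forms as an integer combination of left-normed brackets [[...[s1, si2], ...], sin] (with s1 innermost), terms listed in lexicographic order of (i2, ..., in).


not equal; the first gives -[[s1, s2], s3] + [[s1, s3], s2] and the second [[s1, s3], s2]

Normal form of the first expression: -[[s1, s2], s3] + [[s1, s3], s2]
Normal form of the second expression: [[s1, s3], s2]
They disagree, so not equal.


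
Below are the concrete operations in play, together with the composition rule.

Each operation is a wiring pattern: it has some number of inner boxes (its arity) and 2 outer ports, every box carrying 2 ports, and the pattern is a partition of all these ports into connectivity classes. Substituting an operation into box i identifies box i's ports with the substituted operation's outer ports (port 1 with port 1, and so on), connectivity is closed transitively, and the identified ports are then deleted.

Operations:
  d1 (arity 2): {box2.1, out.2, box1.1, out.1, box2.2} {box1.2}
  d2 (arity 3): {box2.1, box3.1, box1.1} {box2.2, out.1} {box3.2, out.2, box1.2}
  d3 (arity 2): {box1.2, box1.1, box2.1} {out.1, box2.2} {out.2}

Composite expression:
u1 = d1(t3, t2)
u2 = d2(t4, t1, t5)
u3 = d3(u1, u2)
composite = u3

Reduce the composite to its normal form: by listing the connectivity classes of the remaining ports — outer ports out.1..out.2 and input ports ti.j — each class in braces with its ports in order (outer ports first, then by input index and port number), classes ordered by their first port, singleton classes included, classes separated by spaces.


{out.1, t4.2, t5.2} {out.2} {t1.1, t4.1, t5.1} {t1.2, t2.1, t2.2, t3.1} {t3.2}

Reachability decides: close wires over d3-identified ports.
after d1, the pattern on (t3, t2) reads {out.1, out.2, t2.1, t2.2, t3.1} {t3.2} (out.j = its outer ports)
after d2, the pattern on (t4, t1, t5) reads {out.1, t1.2} {out.2, t4.2, t5.2} {t1.1, t4.1, t5.1} (out.j = its outer ports)
after d3, the pattern on (t3, t2, t4, t1, t5) reads {out.1, t4.2, t5.2} {out.2} {t1.1, t4.1, t5.1} {t1.2, t2.1, t2.2, t3.1} {t3.2} (out.j = its outer ports)


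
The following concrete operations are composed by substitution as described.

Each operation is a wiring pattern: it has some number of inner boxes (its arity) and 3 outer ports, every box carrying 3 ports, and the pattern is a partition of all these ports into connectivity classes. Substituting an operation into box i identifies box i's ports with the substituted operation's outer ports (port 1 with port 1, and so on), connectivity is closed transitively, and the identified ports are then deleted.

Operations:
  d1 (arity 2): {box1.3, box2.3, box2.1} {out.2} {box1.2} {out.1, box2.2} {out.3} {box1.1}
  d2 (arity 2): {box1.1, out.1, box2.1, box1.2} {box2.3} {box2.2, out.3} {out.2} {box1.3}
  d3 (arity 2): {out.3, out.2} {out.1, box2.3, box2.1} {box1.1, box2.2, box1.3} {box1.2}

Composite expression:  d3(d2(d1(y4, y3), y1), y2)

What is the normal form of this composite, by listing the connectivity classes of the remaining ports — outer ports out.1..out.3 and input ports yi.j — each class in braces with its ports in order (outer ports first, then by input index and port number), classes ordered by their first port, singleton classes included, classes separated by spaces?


{out.1, y2.1, y2.3} {out.2, out.3} {y1.1, y1.2, y2.2, y3.2} {y1.3} {y3.1, y3.3, y4.3} {y4.1} {y4.2}

Treat the ports identified at d3 as solder joints: merge, then drop.
through d1, on inputs (y4, y3): {out.1, y3.2} {out.2} {out.3} {y3.1, y3.3, y4.3} {y4.1} {y4.2} (out.j = stage outer ports)
through d2, on inputs (y4, y3, y1): {out.1, y1.1, y3.2} {out.2} {out.3, y1.2} {y1.3} {y3.1, y3.3, y4.3} {y4.1} {y4.2} (out.j = stage outer ports)
through d3, on inputs (y4, y3, y1, y2): {out.1, y2.1, y2.3} {out.2, out.3} {y1.1, y1.2, y2.2, y3.2} {y1.3} {y3.1, y3.3, y4.3} {y4.1} {y4.2} (out.j = stage outer ports)


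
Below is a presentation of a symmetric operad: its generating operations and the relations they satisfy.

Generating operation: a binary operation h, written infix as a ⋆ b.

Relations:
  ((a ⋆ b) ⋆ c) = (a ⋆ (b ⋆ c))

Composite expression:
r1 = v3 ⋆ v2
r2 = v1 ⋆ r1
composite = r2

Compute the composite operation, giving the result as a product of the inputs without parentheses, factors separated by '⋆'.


v1 ⋆ v3 ⋆ v2

All parenthesizations of h agree; list the v-inputs left to right.
(v3 ⋆ v2) collapses to v3 ⋆ v2
(v1 ⋆ (v3 ⋆ v2)) collapses to v1 ⋆ v3 ⋆ v2


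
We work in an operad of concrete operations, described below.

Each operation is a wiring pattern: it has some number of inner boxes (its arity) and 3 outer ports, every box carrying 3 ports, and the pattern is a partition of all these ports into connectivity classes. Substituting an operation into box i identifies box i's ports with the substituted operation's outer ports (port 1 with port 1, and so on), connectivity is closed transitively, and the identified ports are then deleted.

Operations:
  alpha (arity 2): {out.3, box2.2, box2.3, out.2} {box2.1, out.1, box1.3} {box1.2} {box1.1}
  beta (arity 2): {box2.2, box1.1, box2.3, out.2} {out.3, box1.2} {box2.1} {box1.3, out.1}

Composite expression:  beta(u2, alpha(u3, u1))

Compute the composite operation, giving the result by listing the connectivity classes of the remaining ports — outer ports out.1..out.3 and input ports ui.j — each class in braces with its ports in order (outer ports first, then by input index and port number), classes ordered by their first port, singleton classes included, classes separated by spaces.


{out.1, u2.3} {out.2, u1.2, u1.3, u2.1} {out.3, u2.2} {u1.1, u3.3} {u3.1} {u3.2}

Two ports join when wires chain via beta-identified ports.
the subtree at alpha composes to {out.1, u1.1, u3.3} {out.2, out.3, u1.2, u1.3} {u3.1} {u3.2} on (u3, u1); out.j = own outer ports
the subtree at beta composes to {out.1, u2.3} {out.2, u1.2, u1.3, u2.1} {out.3, u2.2} {u1.1, u3.3} {u3.1} {u3.2} on (u2, u3, u1); out.j = own outer ports


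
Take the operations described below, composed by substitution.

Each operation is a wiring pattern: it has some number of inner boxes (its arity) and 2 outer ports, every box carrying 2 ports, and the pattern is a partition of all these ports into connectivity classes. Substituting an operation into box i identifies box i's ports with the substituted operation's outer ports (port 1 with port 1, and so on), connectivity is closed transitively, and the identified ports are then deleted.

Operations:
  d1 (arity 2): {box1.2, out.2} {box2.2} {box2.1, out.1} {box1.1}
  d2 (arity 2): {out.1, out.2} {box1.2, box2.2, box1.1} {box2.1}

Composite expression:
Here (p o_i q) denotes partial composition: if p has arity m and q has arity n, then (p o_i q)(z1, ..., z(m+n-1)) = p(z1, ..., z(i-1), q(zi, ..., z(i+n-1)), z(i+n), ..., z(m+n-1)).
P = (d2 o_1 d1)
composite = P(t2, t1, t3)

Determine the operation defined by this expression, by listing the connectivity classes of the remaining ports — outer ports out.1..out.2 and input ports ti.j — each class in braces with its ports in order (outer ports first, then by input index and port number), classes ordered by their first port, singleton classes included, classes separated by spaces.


{out.1, out.2} {t1.1, t2.2, t3.2} {t1.2} {t2.1} {t3.1}


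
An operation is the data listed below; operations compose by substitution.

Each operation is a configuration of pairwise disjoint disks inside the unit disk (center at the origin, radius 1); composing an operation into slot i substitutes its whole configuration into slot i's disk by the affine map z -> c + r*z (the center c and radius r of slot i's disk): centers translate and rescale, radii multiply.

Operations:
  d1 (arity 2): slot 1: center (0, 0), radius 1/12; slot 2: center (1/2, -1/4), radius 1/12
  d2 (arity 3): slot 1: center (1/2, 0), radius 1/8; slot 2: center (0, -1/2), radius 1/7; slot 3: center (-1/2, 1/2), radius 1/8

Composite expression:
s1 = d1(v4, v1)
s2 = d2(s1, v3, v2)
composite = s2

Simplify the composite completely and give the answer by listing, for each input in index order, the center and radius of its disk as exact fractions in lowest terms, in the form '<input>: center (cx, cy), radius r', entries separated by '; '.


Only the slot chain above each v matters under d2; compose those maps.
tracing v4 down its 2-map path: center (1/2, 0), radius 1/96
tracing v1 down its 2-map path: center (9/16, -1/32), radius 1/96
tracing v3 down its 1-map path: center (0, -1/2), radius 1/7
tracing v2 down its 1-map path: center (-1/2, 1/2), radius 1/8

v1: center (9/16, -1/32), radius 1/96; v2: center (-1/2, 1/2), radius 1/8; v3: center (0, -1/2), radius 1/7; v4: center (1/2, 0), radius 1/96


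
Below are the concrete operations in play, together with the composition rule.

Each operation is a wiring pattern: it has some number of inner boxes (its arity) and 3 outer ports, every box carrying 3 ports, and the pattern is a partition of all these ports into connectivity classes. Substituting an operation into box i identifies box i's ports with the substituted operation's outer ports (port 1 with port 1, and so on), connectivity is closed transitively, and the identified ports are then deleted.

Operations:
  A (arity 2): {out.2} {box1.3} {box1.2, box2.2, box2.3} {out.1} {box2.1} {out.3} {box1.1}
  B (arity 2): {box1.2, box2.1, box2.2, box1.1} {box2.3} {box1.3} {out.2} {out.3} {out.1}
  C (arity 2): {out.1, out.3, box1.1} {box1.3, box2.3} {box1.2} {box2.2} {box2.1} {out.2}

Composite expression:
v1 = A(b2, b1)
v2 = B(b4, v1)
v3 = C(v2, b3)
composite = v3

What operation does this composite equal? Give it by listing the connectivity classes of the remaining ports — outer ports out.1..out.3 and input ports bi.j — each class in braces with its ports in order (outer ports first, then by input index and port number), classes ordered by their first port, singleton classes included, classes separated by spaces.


{out.1, out.3} {out.2} {b1.1} {b1.2, b1.3, b2.2} {b2.1} {b2.3} {b3.1} {b3.2} {b3.3} {b4.1, b4.2} {b4.3}

Two ports join when wires chain via C-identified ports.
composing A on (b2, b1), with out.j its own outer ports: {out.1} {out.2} {out.3} {b1.1} {b1.2, b1.3, b2.2} {b2.1} {b2.3}
composing B on (b4, b2, b1), with out.j its own outer ports: {out.1} {out.2} {out.3} {b1.1} {b1.2, b1.3, b2.2} {b2.1} {b2.3} {b4.1, b4.2} {b4.3}
composing C on (b4, b2, b1, b3), with out.j its own outer ports: {out.1, out.3} {out.2} {b1.1} {b1.2, b1.3, b2.2} {b2.1} {b2.3} {b3.1} {b3.2} {b3.3} {b4.1, b4.2} {b4.3}


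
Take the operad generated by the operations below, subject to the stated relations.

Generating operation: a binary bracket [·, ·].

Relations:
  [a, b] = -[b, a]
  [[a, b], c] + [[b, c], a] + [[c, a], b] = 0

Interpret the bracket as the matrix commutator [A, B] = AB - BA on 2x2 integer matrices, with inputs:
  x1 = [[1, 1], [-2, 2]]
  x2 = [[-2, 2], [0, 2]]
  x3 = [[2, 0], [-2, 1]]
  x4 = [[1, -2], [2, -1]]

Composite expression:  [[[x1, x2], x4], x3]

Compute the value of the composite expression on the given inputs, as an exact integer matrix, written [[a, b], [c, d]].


[[40, 20], [80, -40]]

[x1, x2] = [[4, 2], [8, -4]]
[[x1, x2], x4] = [[20, -20], [0, -20]]
[[[x1, x2], x4], x3] = [[40, 20], [80, -40]]


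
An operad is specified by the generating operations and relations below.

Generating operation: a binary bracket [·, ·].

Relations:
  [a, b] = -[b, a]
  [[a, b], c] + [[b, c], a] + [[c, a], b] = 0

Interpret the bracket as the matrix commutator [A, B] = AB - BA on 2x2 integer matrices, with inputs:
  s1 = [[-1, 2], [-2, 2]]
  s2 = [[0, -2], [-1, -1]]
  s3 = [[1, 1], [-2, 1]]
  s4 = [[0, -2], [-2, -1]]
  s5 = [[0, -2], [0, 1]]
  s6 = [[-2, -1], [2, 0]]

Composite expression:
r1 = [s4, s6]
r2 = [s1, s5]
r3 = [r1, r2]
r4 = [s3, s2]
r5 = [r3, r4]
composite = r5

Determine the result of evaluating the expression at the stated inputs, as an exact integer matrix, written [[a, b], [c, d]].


[[280, -1308], [-184, -280]]

[s4, s6] = [[-6, -5], [2, 6]]
[s1, s5] = [[-4, 8], [2, 4]]
[[s4, s6], [s1, s5]] = [[-26, -136], [8, 26]]
[s3, s2] = [[-5, -1], [-2, 5]]
[[[s4, s6], [s1, s5]], [s3, s2]] = [[280, -1308], [-184, -280]]


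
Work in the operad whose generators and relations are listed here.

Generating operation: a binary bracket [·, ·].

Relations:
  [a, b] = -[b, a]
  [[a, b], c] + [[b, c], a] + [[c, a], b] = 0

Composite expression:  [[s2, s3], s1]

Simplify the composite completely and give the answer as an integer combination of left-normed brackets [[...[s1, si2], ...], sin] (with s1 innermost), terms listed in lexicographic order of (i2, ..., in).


-[[s1, s2], s3] + [[s1, s3], s2]

A multilinear Lie element is pinned by s1-initial words (s1 innermost).
Composite bracket: [[s2, s3], s1]
Full expansion: 4 signed words from ab - ba (2^2 = 4).
Only words starting with s1 matter:
  from s1s2s3, sign -1: term -[[s1, s2], s3]
  from s1s3s2, sign +1: term +[[s1, s3], s2]


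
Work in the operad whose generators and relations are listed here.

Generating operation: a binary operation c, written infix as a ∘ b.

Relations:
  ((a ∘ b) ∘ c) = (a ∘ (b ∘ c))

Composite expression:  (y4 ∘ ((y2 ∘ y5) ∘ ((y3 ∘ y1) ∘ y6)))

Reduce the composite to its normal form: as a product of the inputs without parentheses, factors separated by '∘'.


y4 ∘ y2 ∘ y5 ∘ y3 ∘ y1 ∘ y6

Under associativity of c, the answer is the y's in reading order.
(y2 ∘ y5) spells out as y2 ∘ y5
(y3 ∘ y1) spells out as y3 ∘ y1
((y3 ∘ y1) ∘ y6) spells out as y3 ∘ y1 ∘ y6
((y2 ∘ y5) ∘ ((y3 ∘ y1) ∘ y6)) spells out as y2 ∘ y5 ∘ y3 ∘ y1 ∘ y6
(y4 ∘ ((y2 ∘ y5) ∘ ((y3 ∘ y1) ∘ y6))) spells out as y4 ∘ y2 ∘ y5 ∘ y3 ∘ y1 ∘ y6


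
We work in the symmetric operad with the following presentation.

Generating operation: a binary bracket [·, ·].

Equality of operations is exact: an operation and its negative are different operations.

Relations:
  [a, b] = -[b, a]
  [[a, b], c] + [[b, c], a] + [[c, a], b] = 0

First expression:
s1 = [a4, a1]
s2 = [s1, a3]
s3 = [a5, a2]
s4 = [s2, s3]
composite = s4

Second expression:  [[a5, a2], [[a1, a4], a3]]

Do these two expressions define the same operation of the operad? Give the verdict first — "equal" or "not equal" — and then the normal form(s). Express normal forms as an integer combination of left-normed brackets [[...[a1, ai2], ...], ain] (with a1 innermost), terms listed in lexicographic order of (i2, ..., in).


equal — both sides give [[[[a1, a4], a3], a2], a5] - [[[[a1, a4], a3], a5], a2]

The first expression reduces to [[[[a1, a4], a3], a2], a5] - [[[[a1, a4], a3], a5], a2]
The second expression reduces to [[[[a1, a4], a3], a2], a5] - [[[[a1, a4], a3], a5], a2]
Identical normal forms: equal.
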